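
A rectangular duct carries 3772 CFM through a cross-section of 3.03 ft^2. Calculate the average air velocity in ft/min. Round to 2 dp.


V = 3772 / 3.03 = 1244.88 ft/min

1244.88 ft/min


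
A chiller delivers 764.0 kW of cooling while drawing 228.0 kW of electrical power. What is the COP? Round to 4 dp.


COP = 764.0 / 228.0 = 3.3509

3.3509


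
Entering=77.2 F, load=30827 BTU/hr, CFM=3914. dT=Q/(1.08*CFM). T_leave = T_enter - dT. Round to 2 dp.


dT = 30827/(1.08*3914) = 7.2927
T_leave = 77.2 - 7.2927 = 69.91 F

69.91 F


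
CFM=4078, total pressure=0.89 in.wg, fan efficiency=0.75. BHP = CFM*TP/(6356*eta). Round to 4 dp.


BHP = 4078 * 0.89 / (6356 * 0.75) = 0.7614 hp

0.7614 hp


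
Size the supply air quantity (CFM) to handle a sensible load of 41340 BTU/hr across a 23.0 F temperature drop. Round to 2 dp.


CFM = 41340 / (1.08 * 23.0) = 1664.25

1664.25 CFM


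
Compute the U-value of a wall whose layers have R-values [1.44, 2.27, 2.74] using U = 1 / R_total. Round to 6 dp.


R_total = 1.44 + 2.27 + 2.74 = 6.45
U = 1/6.45 = 0.155039

0.155039


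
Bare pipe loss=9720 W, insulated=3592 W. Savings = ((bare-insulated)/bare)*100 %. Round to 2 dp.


Savings = ((9720-3592)/9720)*100 = 63.05 %

63.05 %


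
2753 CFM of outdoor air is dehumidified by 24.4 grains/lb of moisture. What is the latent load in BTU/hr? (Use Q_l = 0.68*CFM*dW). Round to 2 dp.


Q = 0.68 * 2753 * 24.4 = 45677.78 BTU/hr

45677.78 BTU/hr


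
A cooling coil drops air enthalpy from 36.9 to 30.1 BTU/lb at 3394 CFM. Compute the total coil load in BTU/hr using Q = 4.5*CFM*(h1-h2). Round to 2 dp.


Q = 4.5 * 3394 * (36.9 - 30.1) = 103856.40 BTU/hr

103856.40 BTU/hr


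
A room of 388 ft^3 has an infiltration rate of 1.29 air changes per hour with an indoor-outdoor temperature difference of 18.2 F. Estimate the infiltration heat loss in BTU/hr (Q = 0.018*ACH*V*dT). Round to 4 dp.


Q = 0.018 * 1.29 * 388 * 18.2 = 163.9704 BTU/hr

163.9704 BTU/hr


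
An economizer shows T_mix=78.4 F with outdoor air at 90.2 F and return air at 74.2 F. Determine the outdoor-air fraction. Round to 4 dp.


frac = (78.4 - 74.2) / (90.2 - 74.2) = 0.2625

0.2625


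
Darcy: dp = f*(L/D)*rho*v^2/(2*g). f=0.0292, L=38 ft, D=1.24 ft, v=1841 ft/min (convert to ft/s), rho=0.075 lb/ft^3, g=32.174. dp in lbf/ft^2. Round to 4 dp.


v_fps = 1841/60 = 30.6833 ft/s
dp = 0.0292*(38/1.24)*0.075*30.6833^2/(2*32.174) = 0.9819 lbf/ft^2

0.9819 lbf/ft^2


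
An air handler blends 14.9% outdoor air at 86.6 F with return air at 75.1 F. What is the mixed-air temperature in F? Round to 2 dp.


T_mix = 75.1 + (14.9/100)*(86.6-75.1) = 76.81 F

76.81 F


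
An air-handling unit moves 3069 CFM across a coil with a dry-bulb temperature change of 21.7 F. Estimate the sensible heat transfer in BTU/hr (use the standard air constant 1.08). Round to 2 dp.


Q = 1.08 * 3069 * 21.7 = 71925.08 BTU/hr

71925.08 BTU/hr


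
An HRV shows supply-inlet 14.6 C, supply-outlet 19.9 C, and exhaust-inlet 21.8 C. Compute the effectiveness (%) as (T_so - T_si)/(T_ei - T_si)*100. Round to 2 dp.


eff = (19.9-14.6)/(21.8-14.6)*100 = 73.61 %

73.61 %


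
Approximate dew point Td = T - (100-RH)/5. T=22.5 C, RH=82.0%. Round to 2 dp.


Td = 22.5 - (100-82.0)/5 = 18.90 C

18.90 C


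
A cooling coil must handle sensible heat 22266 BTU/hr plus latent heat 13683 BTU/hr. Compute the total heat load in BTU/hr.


Qt = 22266 + 13683 = 35949 BTU/hr

35949 BTU/hr


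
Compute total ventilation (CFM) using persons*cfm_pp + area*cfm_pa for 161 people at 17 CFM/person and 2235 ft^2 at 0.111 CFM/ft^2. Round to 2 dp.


Total = 161*17 + 2235*0.111 = 2985.09 CFM

2985.09 CFM


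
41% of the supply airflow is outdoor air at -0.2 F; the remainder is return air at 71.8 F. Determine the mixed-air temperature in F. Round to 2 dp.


T_mix = 0.41*(-0.2) + 0.59*71.8 = 42.28 F

42.28 F


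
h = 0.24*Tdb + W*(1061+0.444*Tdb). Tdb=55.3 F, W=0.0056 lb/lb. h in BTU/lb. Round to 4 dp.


h = 0.24*55.3 + 0.0056*(1061+0.444*55.3) = 19.3511 BTU/lb

19.3511 BTU/lb


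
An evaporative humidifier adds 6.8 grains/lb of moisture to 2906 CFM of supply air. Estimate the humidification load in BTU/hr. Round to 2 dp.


Q = 0.68 * 2906 * 6.8 = 13437.34 BTU/hr

13437.34 BTU/hr


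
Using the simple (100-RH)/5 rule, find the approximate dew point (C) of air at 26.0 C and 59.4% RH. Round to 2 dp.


Td = 26.0 - (100-59.4)/5 = 17.88 C

17.88 C


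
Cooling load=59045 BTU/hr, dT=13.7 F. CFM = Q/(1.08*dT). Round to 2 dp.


CFM = 59045 / (1.08 * 13.7) = 3990.61

3990.61 CFM


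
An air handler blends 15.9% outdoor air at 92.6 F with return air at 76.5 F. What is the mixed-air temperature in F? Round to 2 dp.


T_mix = 76.5 + (15.9/100)*(92.6-76.5) = 79.06 F

79.06 F


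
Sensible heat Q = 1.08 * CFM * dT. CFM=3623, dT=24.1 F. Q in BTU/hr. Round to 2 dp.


Q = 1.08 * 3623 * 24.1 = 94299.44 BTU/hr

94299.44 BTU/hr


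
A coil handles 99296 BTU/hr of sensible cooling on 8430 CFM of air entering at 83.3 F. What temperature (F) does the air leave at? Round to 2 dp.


dT = 99296/(1.08*8430) = 10.9064
T_leave = 83.3 - 10.9064 = 72.39 F

72.39 F


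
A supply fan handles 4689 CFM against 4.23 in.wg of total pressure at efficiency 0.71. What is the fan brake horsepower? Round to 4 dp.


BHP = 4689 * 4.23 / (6356 * 0.71) = 4.3952 hp

4.3952 hp


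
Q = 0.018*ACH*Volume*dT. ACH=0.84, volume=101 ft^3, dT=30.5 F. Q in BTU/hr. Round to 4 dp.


Q = 0.018 * 0.84 * 101 * 30.5 = 46.5772 BTU/hr

46.5772 BTU/hr


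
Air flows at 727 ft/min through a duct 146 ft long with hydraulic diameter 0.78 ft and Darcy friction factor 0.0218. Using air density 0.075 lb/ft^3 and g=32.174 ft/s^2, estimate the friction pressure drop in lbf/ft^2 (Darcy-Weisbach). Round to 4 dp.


v_fps = 727/60 = 12.1167 ft/s
dp = 0.0218*(146/0.78)*0.075*12.1167^2/(2*32.174) = 0.6982 lbf/ft^2

0.6982 lbf/ft^2


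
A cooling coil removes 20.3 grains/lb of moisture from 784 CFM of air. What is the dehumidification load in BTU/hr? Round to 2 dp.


Q = 0.68 * 784 * 20.3 = 10822.34 BTU/hr

10822.34 BTU/hr


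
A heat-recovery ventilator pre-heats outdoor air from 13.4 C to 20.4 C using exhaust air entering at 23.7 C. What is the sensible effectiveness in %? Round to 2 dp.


eff = (20.4-13.4)/(23.7-13.4)*100 = 67.96 %

67.96 %


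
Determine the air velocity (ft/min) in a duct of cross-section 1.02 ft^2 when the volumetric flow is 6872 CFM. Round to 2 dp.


V = 6872 / 1.02 = 6737.25 ft/min

6737.25 ft/min


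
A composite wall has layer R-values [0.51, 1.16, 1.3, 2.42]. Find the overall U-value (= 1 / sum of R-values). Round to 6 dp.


R_total = 0.51 + 1.16 + 1.3 + 2.42 = 5.39
U = 1/5.39 = 0.185529

0.185529


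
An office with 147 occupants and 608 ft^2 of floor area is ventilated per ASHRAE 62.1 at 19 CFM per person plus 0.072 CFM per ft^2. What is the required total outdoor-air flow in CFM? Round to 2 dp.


Total = 147*19 + 608*0.072 = 2836.78 CFM

2836.78 CFM


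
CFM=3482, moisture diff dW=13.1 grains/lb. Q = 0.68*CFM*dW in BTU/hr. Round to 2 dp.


Q = 0.68 * 3482 * 13.1 = 31017.66 BTU/hr

31017.66 BTU/hr


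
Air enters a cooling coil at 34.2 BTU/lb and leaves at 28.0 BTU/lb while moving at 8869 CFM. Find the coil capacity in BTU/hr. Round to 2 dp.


Q = 4.5 * 8869 * (34.2 - 28.0) = 247445.10 BTU/hr

247445.10 BTU/hr


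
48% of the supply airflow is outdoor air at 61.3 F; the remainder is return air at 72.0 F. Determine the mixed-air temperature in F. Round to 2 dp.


T_mix = 0.48*61.3 + 0.52*72.0 = 66.86 F

66.86 F


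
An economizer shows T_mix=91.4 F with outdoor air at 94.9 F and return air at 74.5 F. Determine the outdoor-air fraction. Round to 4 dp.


frac = (91.4 - 74.5) / (94.9 - 74.5) = 0.8284

0.8284


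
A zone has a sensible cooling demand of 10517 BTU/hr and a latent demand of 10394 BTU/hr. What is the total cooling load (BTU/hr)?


Qt = 10517 + 10394 = 20911 BTU/hr

20911 BTU/hr


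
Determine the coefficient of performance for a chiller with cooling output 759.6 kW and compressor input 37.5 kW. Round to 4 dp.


COP = 759.6 / 37.5 = 20.2560

20.2560


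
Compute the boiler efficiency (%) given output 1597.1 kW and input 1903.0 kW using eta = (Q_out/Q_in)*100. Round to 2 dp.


eta = (1597.1/1903.0)*100 = 83.93 %

83.93 %


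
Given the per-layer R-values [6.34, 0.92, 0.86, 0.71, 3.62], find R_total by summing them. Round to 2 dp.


R_total = 6.34 + 0.92 + 0.86 + 0.71 + 3.62 = 12.45

12.45


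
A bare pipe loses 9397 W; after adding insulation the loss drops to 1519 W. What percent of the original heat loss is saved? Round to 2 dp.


Savings = ((9397-1519)/9397)*100 = 83.84 %

83.84 %


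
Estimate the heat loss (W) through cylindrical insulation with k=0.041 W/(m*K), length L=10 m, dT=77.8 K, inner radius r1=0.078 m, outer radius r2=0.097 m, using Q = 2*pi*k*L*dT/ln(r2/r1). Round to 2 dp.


Q = 2*pi*0.041*10*77.8/ln(0.097/0.078) = 919.35 W

919.35 W


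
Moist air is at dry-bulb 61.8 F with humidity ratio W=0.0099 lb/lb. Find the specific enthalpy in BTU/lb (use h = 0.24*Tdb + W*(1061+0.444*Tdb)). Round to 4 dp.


h = 0.24*61.8 + 0.0099*(1061+0.444*61.8) = 25.6075 BTU/lb

25.6075 BTU/lb


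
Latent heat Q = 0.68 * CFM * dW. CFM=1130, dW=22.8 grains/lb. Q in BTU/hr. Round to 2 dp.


Q = 0.68 * 1130 * 22.8 = 17519.52 BTU/hr

17519.52 BTU/hr


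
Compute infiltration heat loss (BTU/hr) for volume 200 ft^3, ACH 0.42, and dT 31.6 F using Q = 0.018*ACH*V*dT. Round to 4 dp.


Q = 0.018 * 0.42 * 200 * 31.6 = 47.7792 BTU/hr

47.7792 BTU/hr


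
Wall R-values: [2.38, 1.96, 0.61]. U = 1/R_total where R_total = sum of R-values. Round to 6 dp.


R_total = 2.38 + 1.96 + 0.61 = 4.95
U = 1/4.95 = 0.202020

0.202020


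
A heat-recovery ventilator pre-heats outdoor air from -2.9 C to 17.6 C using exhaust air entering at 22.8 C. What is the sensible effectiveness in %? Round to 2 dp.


eff = (17.6-(-2.9))/(22.8-(-2.9))*100 = 79.77 %

79.77 %


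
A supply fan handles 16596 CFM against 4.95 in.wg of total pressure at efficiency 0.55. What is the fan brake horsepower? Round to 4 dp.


BHP = 16596 * 4.95 / (6356 * 0.55) = 23.4997 hp

23.4997 hp


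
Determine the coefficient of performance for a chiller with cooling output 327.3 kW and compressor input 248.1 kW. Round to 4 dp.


COP = 327.3 / 248.1 = 1.3192

1.3192


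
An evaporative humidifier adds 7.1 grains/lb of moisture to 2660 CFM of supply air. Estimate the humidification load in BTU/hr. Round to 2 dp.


Q = 0.68 * 2660 * 7.1 = 12842.48 BTU/hr

12842.48 BTU/hr


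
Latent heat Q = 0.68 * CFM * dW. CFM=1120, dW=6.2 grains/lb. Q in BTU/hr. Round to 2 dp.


Q = 0.68 * 1120 * 6.2 = 4721.92 BTU/hr

4721.92 BTU/hr


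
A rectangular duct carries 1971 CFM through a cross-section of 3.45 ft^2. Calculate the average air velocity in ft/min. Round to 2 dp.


V = 1971 / 3.45 = 571.30 ft/min

571.30 ft/min


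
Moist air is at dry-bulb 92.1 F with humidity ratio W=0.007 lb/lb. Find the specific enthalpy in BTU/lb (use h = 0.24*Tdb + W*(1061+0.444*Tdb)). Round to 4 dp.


h = 0.24*92.1 + 0.007*(1061+0.444*92.1) = 29.8172 BTU/lb

29.8172 BTU/lb


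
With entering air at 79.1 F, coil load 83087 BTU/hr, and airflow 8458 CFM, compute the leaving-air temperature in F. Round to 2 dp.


dT = 83087/(1.08*8458) = 9.0958
T_leave = 79.1 - 9.0958 = 70.00 F

70.00 F


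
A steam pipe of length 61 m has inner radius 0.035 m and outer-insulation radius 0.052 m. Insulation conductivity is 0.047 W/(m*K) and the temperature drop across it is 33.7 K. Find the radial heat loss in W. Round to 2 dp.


Q = 2*pi*0.047*61*33.7/ln(0.052/0.035) = 1533.40 W

1533.40 W


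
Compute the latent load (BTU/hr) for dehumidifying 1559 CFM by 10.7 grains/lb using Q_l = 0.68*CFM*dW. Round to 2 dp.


Q = 0.68 * 1559 * 10.7 = 11343.28 BTU/hr

11343.28 BTU/hr


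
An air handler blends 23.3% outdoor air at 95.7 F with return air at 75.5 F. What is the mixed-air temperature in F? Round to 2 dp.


T_mix = 75.5 + (23.3/100)*(95.7-75.5) = 80.21 F

80.21 F


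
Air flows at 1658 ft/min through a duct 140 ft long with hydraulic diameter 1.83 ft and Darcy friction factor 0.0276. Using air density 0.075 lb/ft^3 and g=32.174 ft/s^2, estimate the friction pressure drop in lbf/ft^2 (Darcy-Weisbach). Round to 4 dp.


v_fps = 1658/60 = 27.6333 ft/s
dp = 0.0276*(140/1.83)*0.075*27.6333^2/(2*32.174) = 1.8792 lbf/ft^2

1.8792 lbf/ft^2


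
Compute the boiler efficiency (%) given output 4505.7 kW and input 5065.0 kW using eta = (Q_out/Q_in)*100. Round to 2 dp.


eta = (4505.7/5065.0)*100 = 88.96 %

88.96 %


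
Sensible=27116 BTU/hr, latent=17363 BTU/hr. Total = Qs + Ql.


Qt = 27116 + 17363 = 44479 BTU/hr

44479 BTU/hr


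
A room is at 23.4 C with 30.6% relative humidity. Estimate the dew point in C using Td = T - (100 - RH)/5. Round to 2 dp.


Td = 23.4 - (100-30.6)/5 = 9.52 C

9.52 C


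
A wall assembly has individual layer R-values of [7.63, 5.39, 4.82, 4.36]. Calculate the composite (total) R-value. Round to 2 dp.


R_total = 7.63 + 5.39 + 4.82 + 4.36 = 22.20

22.20


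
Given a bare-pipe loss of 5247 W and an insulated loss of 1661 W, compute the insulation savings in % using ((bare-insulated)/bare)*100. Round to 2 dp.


Savings = ((5247-1661)/5247)*100 = 68.34 %

68.34 %


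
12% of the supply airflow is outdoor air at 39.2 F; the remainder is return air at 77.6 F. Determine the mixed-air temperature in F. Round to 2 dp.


T_mix = 0.12*39.2 + 0.88*77.6 = 72.99 F

72.99 F


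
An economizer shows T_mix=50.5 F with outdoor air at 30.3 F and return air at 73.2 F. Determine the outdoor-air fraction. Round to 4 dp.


frac = (50.5 - 73.2) / (30.3 - 73.2) = 0.5291

0.5291


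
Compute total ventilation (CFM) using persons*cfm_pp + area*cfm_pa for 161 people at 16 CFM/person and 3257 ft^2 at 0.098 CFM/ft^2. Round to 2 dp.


Total = 161*16 + 3257*0.098 = 2895.19 CFM

2895.19 CFM


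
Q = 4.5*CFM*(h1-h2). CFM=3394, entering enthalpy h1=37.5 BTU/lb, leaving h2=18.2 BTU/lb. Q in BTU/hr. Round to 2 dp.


Q = 4.5 * 3394 * (37.5 - 18.2) = 294768.90 BTU/hr

294768.90 BTU/hr


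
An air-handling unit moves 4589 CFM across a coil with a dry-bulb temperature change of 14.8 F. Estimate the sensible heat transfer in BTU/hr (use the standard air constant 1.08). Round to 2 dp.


Q = 1.08 * 4589 * 14.8 = 73350.58 BTU/hr

73350.58 BTU/hr


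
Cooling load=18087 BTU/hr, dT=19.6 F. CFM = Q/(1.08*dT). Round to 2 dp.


CFM = 18087 / (1.08 * 19.6) = 854.45

854.45 CFM


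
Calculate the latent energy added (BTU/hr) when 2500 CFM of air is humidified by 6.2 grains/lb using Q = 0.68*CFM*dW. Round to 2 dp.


Q = 0.68 * 2500 * 6.2 = 10540.00 BTU/hr

10540.00 BTU/hr


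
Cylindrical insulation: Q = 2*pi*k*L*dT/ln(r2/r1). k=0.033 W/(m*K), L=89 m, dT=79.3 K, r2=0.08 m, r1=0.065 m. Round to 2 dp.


Q = 2*pi*0.033*89*79.3/ln(0.08/0.065) = 7047.70 W

7047.70 W


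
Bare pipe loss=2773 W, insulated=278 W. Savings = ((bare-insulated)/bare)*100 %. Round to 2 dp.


Savings = ((2773-278)/2773)*100 = 89.97 %

89.97 %


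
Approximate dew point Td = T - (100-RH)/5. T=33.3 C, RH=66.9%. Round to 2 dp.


Td = 33.3 - (100-66.9)/5 = 26.68 C

26.68 C


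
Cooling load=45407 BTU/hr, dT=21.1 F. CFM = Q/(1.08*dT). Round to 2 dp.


CFM = 45407 / (1.08 * 21.1) = 1992.58

1992.58 CFM


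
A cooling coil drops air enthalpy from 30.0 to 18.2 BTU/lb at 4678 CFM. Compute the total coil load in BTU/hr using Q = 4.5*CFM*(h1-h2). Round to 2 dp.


Q = 4.5 * 4678 * (30.0 - 18.2) = 248401.80 BTU/hr

248401.80 BTU/hr


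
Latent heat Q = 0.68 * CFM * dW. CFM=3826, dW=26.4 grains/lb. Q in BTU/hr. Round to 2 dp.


Q = 0.68 * 3826 * 26.4 = 68684.35 BTU/hr

68684.35 BTU/hr


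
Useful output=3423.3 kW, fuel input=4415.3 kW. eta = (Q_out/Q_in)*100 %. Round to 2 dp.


eta = (3423.3/4415.3)*100 = 77.53 %

77.53 %


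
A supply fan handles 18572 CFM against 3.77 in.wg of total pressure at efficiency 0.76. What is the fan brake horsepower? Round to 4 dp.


BHP = 18572 * 3.77 / (6356 * 0.76) = 14.4945 hp

14.4945 hp


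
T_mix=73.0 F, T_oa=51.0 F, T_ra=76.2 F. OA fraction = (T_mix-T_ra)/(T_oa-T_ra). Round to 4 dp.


frac = (73.0 - 76.2) / (51.0 - 76.2) = 0.1270

0.1270


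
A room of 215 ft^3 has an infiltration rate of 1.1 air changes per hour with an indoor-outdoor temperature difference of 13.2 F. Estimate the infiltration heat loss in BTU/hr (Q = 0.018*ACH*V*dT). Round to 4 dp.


Q = 0.018 * 1.1 * 215 * 13.2 = 56.1924 BTU/hr

56.1924 BTU/hr


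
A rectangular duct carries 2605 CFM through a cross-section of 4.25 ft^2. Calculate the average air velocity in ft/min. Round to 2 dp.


V = 2605 / 4.25 = 612.94 ft/min

612.94 ft/min


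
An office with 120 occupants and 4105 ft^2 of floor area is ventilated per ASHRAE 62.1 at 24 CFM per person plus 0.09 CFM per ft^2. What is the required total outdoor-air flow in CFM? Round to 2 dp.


Total = 120*24 + 4105*0.09 = 3249.45 CFM

3249.45 CFM


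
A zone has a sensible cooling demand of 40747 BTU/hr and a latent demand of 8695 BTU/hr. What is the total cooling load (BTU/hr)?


Qt = 40747 + 8695 = 49442 BTU/hr

49442 BTU/hr


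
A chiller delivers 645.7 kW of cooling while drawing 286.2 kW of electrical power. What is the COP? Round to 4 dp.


COP = 645.7 / 286.2 = 2.2561

2.2561


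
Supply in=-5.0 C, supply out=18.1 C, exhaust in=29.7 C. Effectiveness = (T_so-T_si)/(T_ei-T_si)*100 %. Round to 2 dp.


eff = (18.1-(-5.0))/(29.7-(-5.0))*100 = 66.57 %

66.57 %


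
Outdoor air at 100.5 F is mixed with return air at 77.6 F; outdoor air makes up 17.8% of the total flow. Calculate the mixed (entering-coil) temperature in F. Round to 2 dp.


T_mix = 77.6 + (17.8/100)*(100.5-77.6) = 81.68 F

81.68 F


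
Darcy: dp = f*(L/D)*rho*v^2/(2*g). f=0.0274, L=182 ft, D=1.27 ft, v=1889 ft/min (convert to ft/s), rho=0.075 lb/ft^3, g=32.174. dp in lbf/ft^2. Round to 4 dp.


v_fps = 1889/60 = 31.4833 ft/s
dp = 0.0274*(182/1.27)*0.075*31.4833^2/(2*32.174) = 4.5363 lbf/ft^2

4.5363 lbf/ft^2


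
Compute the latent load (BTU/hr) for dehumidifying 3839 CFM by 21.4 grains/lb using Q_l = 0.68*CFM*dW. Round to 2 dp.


Q = 0.68 * 3839 * 21.4 = 55865.13 BTU/hr

55865.13 BTU/hr


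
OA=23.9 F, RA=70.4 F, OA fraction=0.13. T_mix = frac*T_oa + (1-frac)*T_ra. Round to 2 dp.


T_mix = 0.13*23.9 + 0.87*70.4 = 64.36 F

64.36 F


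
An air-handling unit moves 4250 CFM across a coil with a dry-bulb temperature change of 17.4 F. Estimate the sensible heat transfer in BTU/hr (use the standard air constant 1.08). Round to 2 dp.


Q = 1.08 * 4250 * 17.4 = 79866.00 BTU/hr

79866.00 BTU/hr


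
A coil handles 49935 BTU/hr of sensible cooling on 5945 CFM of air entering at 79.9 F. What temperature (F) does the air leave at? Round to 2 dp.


dT = 49935/(1.08*5945) = 7.7773
T_leave = 79.9 - 7.7773 = 72.12 F

72.12 F


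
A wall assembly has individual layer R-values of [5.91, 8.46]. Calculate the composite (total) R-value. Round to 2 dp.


R_total = 5.91 + 8.46 = 14.37

14.37


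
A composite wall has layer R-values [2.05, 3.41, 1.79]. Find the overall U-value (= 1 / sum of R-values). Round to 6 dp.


R_total = 2.05 + 3.41 + 1.79 = 7.25
U = 1/7.25 = 0.137931

0.137931


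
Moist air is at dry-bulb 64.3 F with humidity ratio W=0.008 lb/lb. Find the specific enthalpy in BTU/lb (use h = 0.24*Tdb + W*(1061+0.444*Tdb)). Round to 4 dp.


h = 0.24*64.3 + 0.008*(1061+0.444*64.3) = 24.1484 BTU/lb

24.1484 BTU/lb


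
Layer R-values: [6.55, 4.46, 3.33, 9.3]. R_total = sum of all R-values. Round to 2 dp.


R_total = 6.55 + 4.46 + 3.33 + 9.3 = 23.64

23.64


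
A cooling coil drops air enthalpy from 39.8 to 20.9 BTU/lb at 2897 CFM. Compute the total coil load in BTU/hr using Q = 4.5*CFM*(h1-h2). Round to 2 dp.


Q = 4.5 * 2897 * (39.8 - 20.9) = 246389.85 BTU/hr

246389.85 BTU/hr


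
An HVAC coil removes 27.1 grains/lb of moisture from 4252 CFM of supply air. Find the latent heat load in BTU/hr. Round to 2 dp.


Q = 0.68 * 4252 * 27.1 = 78355.86 BTU/hr

78355.86 BTU/hr


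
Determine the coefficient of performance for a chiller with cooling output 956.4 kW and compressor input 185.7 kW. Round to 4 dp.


COP = 956.4 / 185.7 = 5.1502

5.1502


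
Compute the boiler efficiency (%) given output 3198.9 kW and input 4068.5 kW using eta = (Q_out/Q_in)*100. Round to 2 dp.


eta = (3198.9/4068.5)*100 = 78.63 %

78.63 %


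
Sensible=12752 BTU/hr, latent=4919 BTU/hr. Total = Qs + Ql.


Qt = 12752 + 4919 = 17671 BTU/hr

17671 BTU/hr


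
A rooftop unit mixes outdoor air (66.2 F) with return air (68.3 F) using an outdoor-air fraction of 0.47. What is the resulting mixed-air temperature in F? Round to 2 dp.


T_mix = 0.47*66.2 + 0.53*68.3 = 67.31 F

67.31 F


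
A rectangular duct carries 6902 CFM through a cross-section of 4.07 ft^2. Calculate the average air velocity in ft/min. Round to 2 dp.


V = 6902 / 4.07 = 1695.82 ft/min

1695.82 ft/min


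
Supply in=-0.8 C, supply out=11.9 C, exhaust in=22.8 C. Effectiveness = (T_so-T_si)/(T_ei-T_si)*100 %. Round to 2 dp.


eff = (11.9-(-0.8))/(22.8-(-0.8))*100 = 53.81 %

53.81 %


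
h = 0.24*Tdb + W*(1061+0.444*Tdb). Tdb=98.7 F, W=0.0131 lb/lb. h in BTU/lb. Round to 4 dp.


h = 0.24*98.7 + 0.0131*(1061+0.444*98.7) = 38.1612 BTU/lb

38.1612 BTU/lb


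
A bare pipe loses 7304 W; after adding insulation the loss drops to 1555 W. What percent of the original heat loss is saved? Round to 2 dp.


Savings = ((7304-1555)/7304)*100 = 78.71 %

78.71 %


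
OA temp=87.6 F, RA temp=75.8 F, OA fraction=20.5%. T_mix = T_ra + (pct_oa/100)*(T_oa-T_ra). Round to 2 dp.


T_mix = 75.8 + (20.5/100)*(87.6-75.8) = 78.22 F

78.22 F


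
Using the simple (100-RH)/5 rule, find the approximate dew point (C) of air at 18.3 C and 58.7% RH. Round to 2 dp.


Td = 18.3 - (100-58.7)/5 = 10.04 C

10.04 C


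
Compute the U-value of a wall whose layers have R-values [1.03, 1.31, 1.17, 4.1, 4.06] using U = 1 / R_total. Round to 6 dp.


R_total = 1.03 + 1.31 + 1.17 + 4.1 + 4.06 = 11.67
U = 1/11.67 = 0.085690

0.085690


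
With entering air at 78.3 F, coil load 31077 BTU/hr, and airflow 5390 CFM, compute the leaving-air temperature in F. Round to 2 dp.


dT = 31077/(1.08*5390) = 5.3386
T_leave = 78.3 - 5.3386 = 72.96 F

72.96 F


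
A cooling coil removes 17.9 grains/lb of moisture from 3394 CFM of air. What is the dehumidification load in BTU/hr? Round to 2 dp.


Q = 0.68 * 3394 * 17.9 = 41311.77 BTU/hr

41311.77 BTU/hr


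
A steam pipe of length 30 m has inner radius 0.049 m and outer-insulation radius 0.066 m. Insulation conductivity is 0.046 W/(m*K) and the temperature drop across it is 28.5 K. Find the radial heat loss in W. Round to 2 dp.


Q = 2*pi*0.046*30*28.5/ln(0.066/0.049) = 829.71 W

829.71 W


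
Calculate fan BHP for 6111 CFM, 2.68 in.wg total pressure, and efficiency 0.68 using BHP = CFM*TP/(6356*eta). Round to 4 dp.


BHP = 6111 * 2.68 / (6356 * 0.68) = 3.7893 hp

3.7893 hp


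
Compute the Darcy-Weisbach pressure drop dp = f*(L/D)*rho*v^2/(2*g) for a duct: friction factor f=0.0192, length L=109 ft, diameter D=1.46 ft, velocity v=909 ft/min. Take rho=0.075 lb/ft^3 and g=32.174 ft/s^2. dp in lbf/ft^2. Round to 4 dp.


v_fps = 909/60 = 15.15 ft/s
dp = 0.0192*(109/1.46)*0.075*15.15^2/(2*32.174) = 0.3835 lbf/ft^2

0.3835 lbf/ft^2


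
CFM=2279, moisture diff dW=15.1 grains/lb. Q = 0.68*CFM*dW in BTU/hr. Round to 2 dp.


Q = 0.68 * 2279 * 15.1 = 23400.77 BTU/hr

23400.77 BTU/hr


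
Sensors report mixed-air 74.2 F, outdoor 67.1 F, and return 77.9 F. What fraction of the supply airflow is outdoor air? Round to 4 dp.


frac = (74.2 - 77.9) / (67.1 - 77.9) = 0.3426

0.3426


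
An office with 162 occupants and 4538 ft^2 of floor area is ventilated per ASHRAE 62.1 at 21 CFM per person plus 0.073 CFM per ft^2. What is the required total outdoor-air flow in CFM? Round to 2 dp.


Total = 162*21 + 4538*0.073 = 3733.27 CFM

3733.27 CFM


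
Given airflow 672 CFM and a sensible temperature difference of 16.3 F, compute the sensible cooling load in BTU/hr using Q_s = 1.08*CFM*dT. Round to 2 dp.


Q = 1.08 * 672 * 16.3 = 11829.89 BTU/hr

11829.89 BTU/hr


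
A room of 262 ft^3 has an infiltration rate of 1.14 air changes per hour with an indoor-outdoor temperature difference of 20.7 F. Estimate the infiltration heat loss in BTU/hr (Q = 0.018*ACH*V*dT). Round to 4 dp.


Q = 0.018 * 1.14 * 262 * 20.7 = 111.2882 BTU/hr

111.2882 BTU/hr


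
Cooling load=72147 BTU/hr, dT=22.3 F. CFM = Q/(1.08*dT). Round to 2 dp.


CFM = 72147 / (1.08 * 22.3) = 2995.64

2995.64 CFM


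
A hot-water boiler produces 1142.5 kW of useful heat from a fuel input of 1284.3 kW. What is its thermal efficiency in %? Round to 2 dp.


eta = (1142.5/1284.3)*100 = 88.96 %

88.96 %


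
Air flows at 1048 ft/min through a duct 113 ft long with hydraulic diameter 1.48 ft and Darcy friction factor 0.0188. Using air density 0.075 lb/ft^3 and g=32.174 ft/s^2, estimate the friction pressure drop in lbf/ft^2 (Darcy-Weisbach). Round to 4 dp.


v_fps = 1048/60 = 17.4667 ft/s
dp = 0.0188*(113/1.48)*0.075*17.4667^2/(2*32.174) = 0.5104 lbf/ft^2

0.5104 lbf/ft^2


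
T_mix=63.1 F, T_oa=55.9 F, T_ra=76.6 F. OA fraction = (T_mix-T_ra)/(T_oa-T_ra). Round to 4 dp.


frac = (63.1 - 76.6) / (55.9 - 76.6) = 0.6522

0.6522


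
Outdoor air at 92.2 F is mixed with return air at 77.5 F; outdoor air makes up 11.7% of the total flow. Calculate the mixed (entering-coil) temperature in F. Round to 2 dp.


T_mix = 77.5 + (11.7/100)*(92.2-77.5) = 79.22 F

79.22 F


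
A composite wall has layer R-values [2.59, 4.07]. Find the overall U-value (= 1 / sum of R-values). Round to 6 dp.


R_total = 2.59 + 4.07 = 6.66
U = 1/6.66 = 0.150150

0.150150


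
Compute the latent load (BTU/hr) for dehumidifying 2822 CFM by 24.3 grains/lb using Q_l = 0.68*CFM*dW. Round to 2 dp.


Q = 0.68 * 2822 * 24.3 = 46630.73 BTU/hr

46630.73 BTU/hr


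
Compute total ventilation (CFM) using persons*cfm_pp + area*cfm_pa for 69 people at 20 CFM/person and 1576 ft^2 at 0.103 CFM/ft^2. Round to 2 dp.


Total = 69*20 + 1576*0.103 = 1542.33 CFM

1542.33 CFM


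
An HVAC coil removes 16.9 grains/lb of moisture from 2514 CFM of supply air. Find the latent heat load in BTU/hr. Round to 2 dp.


Q = 0.68 * 2514 * 16.9 = 28890.89 BTU/hr

28890.89 BTU/hr


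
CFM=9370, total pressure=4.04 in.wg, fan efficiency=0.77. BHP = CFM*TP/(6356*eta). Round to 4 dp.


BHP = 9370 * 4.04 / (6356 * 0.77) = 7.7348 hp

7.7348 hp


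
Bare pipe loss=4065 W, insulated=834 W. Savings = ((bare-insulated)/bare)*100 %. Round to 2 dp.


Savings = ((4065-834)/4065)*100 = 79.48 %

79.48 %


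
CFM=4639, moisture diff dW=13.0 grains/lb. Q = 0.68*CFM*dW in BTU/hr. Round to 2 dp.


Q = 0.68 * 4639 * 13.0 = 41008.76 BTU/hr

41008.76 BTU/hr


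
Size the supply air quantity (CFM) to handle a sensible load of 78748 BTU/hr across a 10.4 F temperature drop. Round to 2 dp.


CFM = 78748 / (1.08 * 10.4) = 7011.04

7011.04 CFM


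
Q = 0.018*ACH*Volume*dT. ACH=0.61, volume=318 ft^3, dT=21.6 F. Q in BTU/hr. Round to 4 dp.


Q = 0.018 * 0.61 * 318 * 21.6 = 75.4194 BTU/hr

75.4194 BTU/hr


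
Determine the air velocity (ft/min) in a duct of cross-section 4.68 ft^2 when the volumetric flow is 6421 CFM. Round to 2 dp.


V = 6421 / 4.68 = 1372.01 ft/min

1372.01 ft/min


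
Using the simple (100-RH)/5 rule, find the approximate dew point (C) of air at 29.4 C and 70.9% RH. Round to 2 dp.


Td = 29.4 - (100-70.9)/5 = 23.58 C

23.58 C


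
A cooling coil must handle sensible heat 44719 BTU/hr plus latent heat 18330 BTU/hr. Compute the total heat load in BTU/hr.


Qt = 44719 + 18330 = 63049 BTU/hr

63049 BTU/hr


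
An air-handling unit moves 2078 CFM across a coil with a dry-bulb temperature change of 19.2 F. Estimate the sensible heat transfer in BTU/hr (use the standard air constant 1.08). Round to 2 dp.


Q = 1.08 * 2078 * 19.2 = 43089.41 BTU/hr

43089.41 BTU/hr


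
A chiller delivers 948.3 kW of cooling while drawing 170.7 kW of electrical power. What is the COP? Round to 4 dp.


COP = 948.3 / 170.7 = 5.5554

5.5554


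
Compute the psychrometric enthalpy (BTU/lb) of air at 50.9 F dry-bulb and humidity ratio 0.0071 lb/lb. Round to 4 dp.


h = 0.24*50.9 + 0.0071*(1061+0.444*50.9) = 19.9096 BTU/lb

19.9096 BTU/lb


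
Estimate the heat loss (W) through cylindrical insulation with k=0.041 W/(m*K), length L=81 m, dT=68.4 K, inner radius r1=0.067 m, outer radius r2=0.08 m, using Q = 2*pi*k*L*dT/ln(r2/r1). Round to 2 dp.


Q = 2*pi*0.041*81*68.4/ln(0.08/0.067) = 8048.46 W

8048.46 W


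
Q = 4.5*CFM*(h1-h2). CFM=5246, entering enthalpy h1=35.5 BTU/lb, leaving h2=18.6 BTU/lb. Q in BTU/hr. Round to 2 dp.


Q = 4.5 * 5246 * (35.5 - 18.6) = 398958.30 BTU/hr

398958.30 BTU/hr


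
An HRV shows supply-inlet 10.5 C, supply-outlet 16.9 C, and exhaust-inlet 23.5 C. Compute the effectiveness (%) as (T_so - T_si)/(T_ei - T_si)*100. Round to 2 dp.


eff = (16.9-10.5)/(23.5-10.5)*100 = 49.23 %

49.23 %


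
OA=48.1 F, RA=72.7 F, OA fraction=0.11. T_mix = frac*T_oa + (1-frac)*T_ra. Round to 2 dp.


T_mix = 0.11*48.1 + 0.89*72.7 = 69.99 F

69.99 F


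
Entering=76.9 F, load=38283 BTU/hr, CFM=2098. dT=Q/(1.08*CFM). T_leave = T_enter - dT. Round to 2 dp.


dT = 38283/(1.08*2098) = 16.8957
T_leave = 76.9 - 16.8957 = 60.00 F

60.00 F


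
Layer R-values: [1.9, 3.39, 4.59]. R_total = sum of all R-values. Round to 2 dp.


R_total = 1.9 + 3.39 + 4.59 = 9.88

9.88


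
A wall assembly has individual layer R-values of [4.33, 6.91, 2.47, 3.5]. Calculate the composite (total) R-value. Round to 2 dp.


R_total = 4.33 + 6.91 + 2.47 + 3.5 = 17.21

17.21


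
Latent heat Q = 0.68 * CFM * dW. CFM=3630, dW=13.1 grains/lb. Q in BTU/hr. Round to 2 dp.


Q = 0.68 * 3630 * 13.1 = 32336.04 BTU/hr

32336.04 BTU/hr


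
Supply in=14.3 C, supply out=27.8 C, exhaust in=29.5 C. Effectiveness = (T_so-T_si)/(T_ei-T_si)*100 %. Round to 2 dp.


eff = (27.8-14.3)/(29.5-14.3)*100 = 88.82 %

88.82 %


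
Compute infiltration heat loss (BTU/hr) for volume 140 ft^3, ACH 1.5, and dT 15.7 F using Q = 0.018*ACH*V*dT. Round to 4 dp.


Q = 0.018 * 1.5 * 140 * 15.7 = 59.3460 BTU/hr

59.3460 BTU/hr


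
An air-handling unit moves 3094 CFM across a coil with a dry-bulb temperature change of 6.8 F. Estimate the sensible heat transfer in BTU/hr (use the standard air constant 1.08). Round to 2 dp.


Q = 1.08 * 3094 * 6.8 = 22722.34 BTU/hr

22722.34 BTU/hr


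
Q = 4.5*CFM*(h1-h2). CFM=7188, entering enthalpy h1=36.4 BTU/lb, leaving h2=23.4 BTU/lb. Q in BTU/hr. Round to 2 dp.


Q = 4.5 * 7188 * (36.4 - 23.4) = 420498.00 BTU/hr

420498.00 BTU/hr


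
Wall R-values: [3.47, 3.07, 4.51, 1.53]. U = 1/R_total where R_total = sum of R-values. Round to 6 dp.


R_total = 3.47 + 3.07 + 4.51 + 1.53 = 12.58
U = 1/12.58 = 0.079491

0.079491


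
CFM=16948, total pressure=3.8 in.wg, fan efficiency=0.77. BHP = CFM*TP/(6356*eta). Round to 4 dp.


BHP = 16948 * 3.8 / (6356 * 0.77) = 13.1591 hp

13.1591 hp


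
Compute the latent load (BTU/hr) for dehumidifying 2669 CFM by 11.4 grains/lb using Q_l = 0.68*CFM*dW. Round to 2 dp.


Q = 0.68 * 2669 * 11.4 = 20690.09 BTU/hr

20690.09 BTU/hr


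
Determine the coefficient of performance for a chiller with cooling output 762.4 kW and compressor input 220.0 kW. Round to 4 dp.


COP = 762.4 / 220.0 = 3.4655

3.4655


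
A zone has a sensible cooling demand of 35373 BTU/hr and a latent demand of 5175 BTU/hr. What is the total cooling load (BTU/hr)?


Qt = 35373 + 5175 = 40548 BTU/hr

40548 BTU/hr


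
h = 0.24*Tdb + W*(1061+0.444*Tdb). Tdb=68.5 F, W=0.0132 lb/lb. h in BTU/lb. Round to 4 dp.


h = 0.24*68.5 + 0.0132*(1061+0.444*68.5) = 30.8467 BTU/lb

30.8467 BTU/lb


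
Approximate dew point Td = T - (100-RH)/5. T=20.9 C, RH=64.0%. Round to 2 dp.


Td = 20.9 - (100-64.0)/5 = 13.70 C

13.70 C


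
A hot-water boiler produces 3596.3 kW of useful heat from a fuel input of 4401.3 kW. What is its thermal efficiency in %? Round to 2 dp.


eta = (3596.3/4401.3)*100 = 81.71 %

81.71 %


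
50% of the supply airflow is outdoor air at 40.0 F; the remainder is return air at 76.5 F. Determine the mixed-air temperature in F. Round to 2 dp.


T_mix = 0.5*40.0 + 0.5*76.5 = 58.25 F

58.25 F


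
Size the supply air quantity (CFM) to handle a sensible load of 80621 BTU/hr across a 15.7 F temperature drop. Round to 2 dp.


CFM = 80621 / (1.08 * 15.7) = 4754.72

4754.72 CFM


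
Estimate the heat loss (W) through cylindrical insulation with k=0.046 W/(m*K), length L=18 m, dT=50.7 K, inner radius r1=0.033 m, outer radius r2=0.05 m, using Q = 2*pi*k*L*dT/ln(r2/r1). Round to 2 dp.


Q = 2*pi*0.046*18*50.7/ln(0.05/0.033) = 634.79 W

634.79 W


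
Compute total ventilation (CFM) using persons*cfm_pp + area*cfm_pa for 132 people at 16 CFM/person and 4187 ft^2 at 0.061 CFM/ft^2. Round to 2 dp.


Total = 132*16 + 4187*0.061 = 2367.41 CFM

2367.41 CFM


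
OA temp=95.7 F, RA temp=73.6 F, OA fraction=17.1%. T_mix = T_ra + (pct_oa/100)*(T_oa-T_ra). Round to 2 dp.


T_mix = 73.6 + (17.1/100)*(95.7-73.6) = 77.38 F

77.38 F


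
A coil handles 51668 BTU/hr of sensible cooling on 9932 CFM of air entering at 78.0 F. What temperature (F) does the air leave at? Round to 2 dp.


dT = 51668/(1.08*9932) = 4.8168
T_leave = 78.0 - 4.8168 = 73.18 F

73.18 F


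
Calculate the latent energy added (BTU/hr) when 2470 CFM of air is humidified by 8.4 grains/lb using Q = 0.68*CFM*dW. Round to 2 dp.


Q = 0.68 * 2470 * 8.4 = 14108.64 BTU/hr

14108.64 BTU/hr


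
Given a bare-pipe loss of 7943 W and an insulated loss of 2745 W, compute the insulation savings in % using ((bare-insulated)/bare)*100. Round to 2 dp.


Savings = ((7943-2745)/7943)*100 = 65.44 %

65.44 %


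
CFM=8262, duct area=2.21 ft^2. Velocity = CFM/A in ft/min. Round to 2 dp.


V = 8262 / 2.21 = 3738.46 ft/min

3738.46 ft/min


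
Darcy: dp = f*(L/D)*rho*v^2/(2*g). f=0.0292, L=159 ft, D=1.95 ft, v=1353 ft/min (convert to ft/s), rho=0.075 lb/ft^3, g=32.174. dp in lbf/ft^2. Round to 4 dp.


v_fps = 1353/60 = 22.55 ft/s
dp = 0.0292*(159/1.95)*0.075*22.55^2/(2*32.174) = 1.4111 lbf/ft^2

1.4111 lbf/ft^2


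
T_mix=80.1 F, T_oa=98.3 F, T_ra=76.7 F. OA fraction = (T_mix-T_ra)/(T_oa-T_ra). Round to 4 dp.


frac = (80.1 - 76.7) / (98.3 - 76.7) = 0.1574

0.1574


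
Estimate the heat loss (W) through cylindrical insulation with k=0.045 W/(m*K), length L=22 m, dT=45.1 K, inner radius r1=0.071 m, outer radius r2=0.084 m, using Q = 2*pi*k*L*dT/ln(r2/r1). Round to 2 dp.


Q = 2*pi*0.045*22*45.1/ln(0.084/0.071) = 1668.51 W

1668.51 W


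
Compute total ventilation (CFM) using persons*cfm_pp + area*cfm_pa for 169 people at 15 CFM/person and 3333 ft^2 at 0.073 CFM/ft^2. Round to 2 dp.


Total = 169*15 + 3333*0.073 = 2778.31 CFM

2778.31 CFM


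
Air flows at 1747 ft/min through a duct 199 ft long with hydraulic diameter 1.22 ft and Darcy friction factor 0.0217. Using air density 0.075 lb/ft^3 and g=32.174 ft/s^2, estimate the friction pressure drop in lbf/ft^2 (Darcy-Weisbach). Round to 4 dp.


v_fps = 1747/60 = 29.1167 ft/s
dp = 0.0217*(199/1.22)*0.075*29.1167^2/(2*32.174) = 3.4975 lbf/ft^2

3.4975 lbf/ft^2


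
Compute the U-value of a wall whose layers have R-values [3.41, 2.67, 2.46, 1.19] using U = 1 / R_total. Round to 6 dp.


R_total = 3.41 + 2.67 + 2.46 + 1.19 = 9.73
U = 1/9.73 = 0.102775

0.102775


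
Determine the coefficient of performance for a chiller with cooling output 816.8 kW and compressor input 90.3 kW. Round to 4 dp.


COP = 816.8 / 90.3 = 9.0454

9.0454


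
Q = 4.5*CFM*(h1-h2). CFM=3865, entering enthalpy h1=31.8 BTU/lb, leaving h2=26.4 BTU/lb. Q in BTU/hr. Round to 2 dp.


Q = 4.5 * 3865 * (31.8 - 26.4) = 93919.50 BTU/hr

93919.50 BTU/hr


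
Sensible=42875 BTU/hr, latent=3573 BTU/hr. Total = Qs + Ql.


Qt = 42875 + 3573 = 46448 BTU/hr

46448 BTU/hr


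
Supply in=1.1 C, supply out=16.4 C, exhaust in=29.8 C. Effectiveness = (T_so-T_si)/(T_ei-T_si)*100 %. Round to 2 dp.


eff = (16.4-1.1)/(29.8-1.1)*100 = 53.31 %

53.31 %


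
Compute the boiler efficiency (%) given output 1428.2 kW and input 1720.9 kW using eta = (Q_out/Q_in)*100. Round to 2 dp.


eta = (1428.2/1720.9)*100 = 82.99 %

82.99 %


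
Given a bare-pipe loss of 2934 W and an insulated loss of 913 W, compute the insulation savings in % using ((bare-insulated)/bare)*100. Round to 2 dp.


Savings = ((2934-913)/2934)*100 = 68.88 %

68.88 %


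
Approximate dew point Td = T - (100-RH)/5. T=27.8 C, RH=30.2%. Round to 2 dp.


Td = 27.8 - (100-30.2)/5 = 13.84 C

13.84 C


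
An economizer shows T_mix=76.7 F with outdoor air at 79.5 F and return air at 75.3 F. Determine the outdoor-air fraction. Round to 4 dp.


frac = (76.7 - 75.3) / (79.5 - 75.3) = 0.3333

0.3333


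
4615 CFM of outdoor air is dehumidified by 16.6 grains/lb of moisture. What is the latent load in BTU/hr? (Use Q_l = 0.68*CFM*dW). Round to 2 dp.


Q = 0.68 * 4615 * 16.6 = 52094.12 BTU/hr

52094.12 BTU/hr


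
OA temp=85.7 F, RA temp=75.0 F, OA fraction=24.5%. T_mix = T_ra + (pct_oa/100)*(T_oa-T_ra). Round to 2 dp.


T_mix = 75.0 + (24.5/100)*(85.7-75.0) = 77.62 F

77.62 F


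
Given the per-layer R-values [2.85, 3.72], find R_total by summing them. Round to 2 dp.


R_total = 2.85 + 3.72 = 6.57

6.57


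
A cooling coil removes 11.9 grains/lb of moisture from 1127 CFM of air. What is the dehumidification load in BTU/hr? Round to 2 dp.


Q = 0.68 * 1127 * 11.9 = 9119.68 BTU/hr

9119.68 BTU/hr


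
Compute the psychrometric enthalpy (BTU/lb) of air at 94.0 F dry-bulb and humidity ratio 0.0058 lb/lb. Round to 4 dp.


h = 0.24*94.0 + 0.0058*(1061+0.444*94.0) = 28.9559 BTU/lb

28.9559 BTU/lb


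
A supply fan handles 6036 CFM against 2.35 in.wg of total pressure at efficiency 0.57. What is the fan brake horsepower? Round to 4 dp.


BHP = 6036 * 2.35 / (6356 * 0.57) = 3.9152 hp

3.9152 hp


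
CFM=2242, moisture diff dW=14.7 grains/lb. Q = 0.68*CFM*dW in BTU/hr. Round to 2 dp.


Q = 0.68 * 2242 * 14.7 = 22411.03 BTU/hr

22411.03 BTU/hr


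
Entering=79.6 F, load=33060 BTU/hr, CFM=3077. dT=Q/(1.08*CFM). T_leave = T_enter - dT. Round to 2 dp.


dT = 33060/(1.08*3077) = 9.9484
T_leave = 79.6 - 9.9484 = 69.65 F

69.65 F


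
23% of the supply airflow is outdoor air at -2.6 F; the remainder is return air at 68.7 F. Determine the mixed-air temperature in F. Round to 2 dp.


T_mix = 0.23*(-2.6) + 0.77*68.7 = 52.30 F

52.30 F


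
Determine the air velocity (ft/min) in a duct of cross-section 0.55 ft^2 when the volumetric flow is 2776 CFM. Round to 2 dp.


V = 2776 / 0.55 = 5047.27 ft/min

5047.27 ft/min


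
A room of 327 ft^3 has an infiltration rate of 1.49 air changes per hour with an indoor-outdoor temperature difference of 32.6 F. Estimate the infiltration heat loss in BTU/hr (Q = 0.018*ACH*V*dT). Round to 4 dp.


Q = 0.018 * 1.49 * 327 * 32.6 = 285.9066 BTU/hr

285.9066 BTU/hr


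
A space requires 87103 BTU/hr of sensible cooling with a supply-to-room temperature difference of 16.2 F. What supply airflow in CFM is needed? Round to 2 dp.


CFM = 87103 / (1.08 * 16.2) = 4978.45

4978.45 CFM
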